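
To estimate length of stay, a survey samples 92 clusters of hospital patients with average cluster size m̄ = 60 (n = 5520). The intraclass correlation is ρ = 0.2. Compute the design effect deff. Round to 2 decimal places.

12.80

deff = 1 + (60 − 1)·0.2 = 1 + 11.8 = 12.8.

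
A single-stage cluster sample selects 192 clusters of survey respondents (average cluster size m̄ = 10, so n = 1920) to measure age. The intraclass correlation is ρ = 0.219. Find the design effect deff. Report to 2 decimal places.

2.97

deff = 1 + (10 − 1)·0.219 = 1 + 1.971 = 2.971.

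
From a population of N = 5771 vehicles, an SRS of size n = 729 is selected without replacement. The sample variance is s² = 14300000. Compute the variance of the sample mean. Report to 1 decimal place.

Under SRS without replacement, Var(ȳ) = (1 − f)·s²/n with f = n/N = 729/5771 = 0.12632126.
Var(ȳ) = (1 − 0.12632126)·14300000/729 = 0.87367874·19615.912 = 17138.005.

17138.0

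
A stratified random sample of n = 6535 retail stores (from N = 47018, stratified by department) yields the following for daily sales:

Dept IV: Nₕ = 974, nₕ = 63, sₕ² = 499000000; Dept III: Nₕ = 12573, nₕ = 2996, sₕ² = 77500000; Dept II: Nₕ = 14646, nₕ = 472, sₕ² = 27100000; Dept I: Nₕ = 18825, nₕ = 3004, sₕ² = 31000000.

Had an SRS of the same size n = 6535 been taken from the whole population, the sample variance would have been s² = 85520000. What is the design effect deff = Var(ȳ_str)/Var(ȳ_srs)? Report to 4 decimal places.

Var(ȳ_str) = Σ Wₕ²(1−fₕ)sₕ²/nₕ with Wₕ = Nₕ/47018:
  Dept IV: (974/47018)²·(1−63/974)·499000000/63 = 3179.1354
  Dept III: (12573/47018)²·(1−2996/12573)·77500000/2996 = 1408.9643
  Dept II: (14646/47018)²·(1−472/14646)·27100000/472 = 5391.5104
  Dept I: (18825/47018)²·(1−3004/18825)·31000000/3004 = 1390.2803
  → Var(ȳ_str) = 11369.89.
Var(ȳ_srs) = (1 − 6535/47018)·85520000/6535 = 11267.58.
deff = 11369.89 / 11267.58 = 1.0091.

1.0091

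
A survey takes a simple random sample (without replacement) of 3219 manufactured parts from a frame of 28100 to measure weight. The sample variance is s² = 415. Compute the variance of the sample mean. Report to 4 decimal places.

Under SRS without replacement, Var(ȳ) = (1 − f)·s²/n with f = n/N = 3219/28100 = 0.11455516.
Var(ȳ) = (1 − 0.11455516)·415/3219 = 0.88544484·0.12892203 = 0.11415334.

0.1142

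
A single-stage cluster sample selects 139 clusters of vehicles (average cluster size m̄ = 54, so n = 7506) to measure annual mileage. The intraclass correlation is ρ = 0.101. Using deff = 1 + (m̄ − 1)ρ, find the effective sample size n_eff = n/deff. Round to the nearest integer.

deff = 1 + (54 − 1)·0.101 = 1 + 5.353 = 6.353.
n_eff = 7506 / 6.353 = 1181.

1181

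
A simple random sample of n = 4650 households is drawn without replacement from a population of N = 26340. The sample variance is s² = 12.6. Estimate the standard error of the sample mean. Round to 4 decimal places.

Under SRS without replacement, Var(ȳ) = (1 − f)·s²/n with f = n/N = 4650/26340 = 0.17653759.
Var(ȳ) = (1 − 0.17653759)·12.6/4650 = 0.82346241·0.0027096774 = 0.0022313175.
SE(ȳ) = √(0.0022313175) = 0.0472.

0.0472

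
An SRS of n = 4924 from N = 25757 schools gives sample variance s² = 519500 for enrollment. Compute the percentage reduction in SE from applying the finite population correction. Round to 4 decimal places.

f = n/N = 4924/25757 = 0.19117133.
SE_no-fpc = √(s²/n) = 10.271497; SE_fpc = √((1−f)s²/n) = 9.237661.
Ratio = √(1−f) = 0.89934902. Reduction = 100·(1 − 0.89934902) = 10.0651%.

10.0651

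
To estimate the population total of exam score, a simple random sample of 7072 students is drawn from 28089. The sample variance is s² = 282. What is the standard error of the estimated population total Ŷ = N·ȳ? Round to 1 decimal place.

4851.8

Var(Ŷ) = N²·Var(ȳ) = N²·(1 − n/N)·s²/n.
f = 7072/28089 = 0.25177116; Var(ȳ) = 0.74822884·282/7072 = 0.029836048.
Var(Ŷ) = 28089² · 0.029836048 = 2.3540401 × 10^7.
SE(Ŷ) = √(2.3540401 × 10^7) = 4851.8.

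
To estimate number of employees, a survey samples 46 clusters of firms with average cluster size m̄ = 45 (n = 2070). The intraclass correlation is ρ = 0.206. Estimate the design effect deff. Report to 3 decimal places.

10.064

deff = 1 + (45 − 1)·0.206 = 1 + 9.064 = 10.064.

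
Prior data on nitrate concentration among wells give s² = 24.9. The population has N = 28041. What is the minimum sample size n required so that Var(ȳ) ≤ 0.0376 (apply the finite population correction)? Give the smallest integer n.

Without fpc, n₀ = s²/D = 24.9/0.0376 = 662.2340.
With fpc, (1 − n/N)·s²/n ≤ D requires n ≥ n₀/(1 + n₀/N) = 662.2340/(1 + 662.2340/28041) = 646.9551.
Rounding up, n = 647.

647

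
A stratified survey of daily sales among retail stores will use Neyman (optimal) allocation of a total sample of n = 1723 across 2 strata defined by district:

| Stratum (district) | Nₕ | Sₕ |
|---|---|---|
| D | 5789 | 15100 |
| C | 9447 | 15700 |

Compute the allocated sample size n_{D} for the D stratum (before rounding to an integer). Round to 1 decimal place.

638.9

Neyman allocation: nₕ = n·NₕSₕ / Σⱼ NⱼSⱼ.
Σ NⱼSⱼ = 5789·15100 + 9447·15700 = 2.357318 × 10^8.
n_{D} = 1723·5789·15100 / (2.357318 × 10^8) = 638.9.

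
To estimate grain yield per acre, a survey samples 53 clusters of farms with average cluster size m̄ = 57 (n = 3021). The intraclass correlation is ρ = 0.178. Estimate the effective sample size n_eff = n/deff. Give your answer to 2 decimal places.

275.44

deff = 1 + (57 − 1)·0.178 = 1 + 9.968 = 10.968.
n_eff = 3021 / 10.968 = 275.44.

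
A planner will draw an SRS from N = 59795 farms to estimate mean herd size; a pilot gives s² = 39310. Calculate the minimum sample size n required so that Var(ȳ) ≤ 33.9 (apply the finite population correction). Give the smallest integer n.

1138

Without fpc, n₀ = s²/D = 39310/33.9 = 1159.5870.
With fpc, (1 − n/N)·s²/n ≤ D requires n ≥ n₀/(1 + n₀/N) = 1159.5870/(1 + 1159.5870/59795) = 1137.5273.
Rounding up, n = 1138.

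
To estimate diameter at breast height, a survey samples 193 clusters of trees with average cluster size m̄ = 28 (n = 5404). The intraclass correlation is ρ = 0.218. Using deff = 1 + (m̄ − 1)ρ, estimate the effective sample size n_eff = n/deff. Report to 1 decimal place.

deff = 1 + (28 − 1)·0.218 = 1 + 5.886 = 6.886.
n_eff = 5404 / 6.886 = 784.8.

784.8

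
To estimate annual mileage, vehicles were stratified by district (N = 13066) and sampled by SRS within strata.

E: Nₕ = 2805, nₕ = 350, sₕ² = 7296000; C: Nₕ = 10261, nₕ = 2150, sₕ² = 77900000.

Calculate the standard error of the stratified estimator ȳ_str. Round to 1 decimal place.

136.0

Var(ȳ_str) = Σₕ Wₕ²(1 − fₕ)sₕ²/nₕ with Wₕ = Nₕ/N, N = 13066.
E: Wₕ = 0.21467932; term = 0.21467932²·(1 − 0.12477718)·7296000/350 = 840.84479.
C: Wₕ = 0.78532068; term = 0.78532068²·(1 − 0.20953123)·77900000/2150 = 17663.541.
Sum = 18504.386.
SE = √(18504.386) = 136.0.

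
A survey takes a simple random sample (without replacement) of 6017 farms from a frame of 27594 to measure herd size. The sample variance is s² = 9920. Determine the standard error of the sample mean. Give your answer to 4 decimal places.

Under SRS without replacement, Var(ȳ) = (1 − f)·s²/n with f = n/N = 6017/27594 = 0.21805465.
Var(ȳ) = (1 − 0.21805465)·9920/6017 = 0.78194535·1.6486621 = 1.2891637.
SE(ȳ) = √(1.2891637) = 1.1354.

1.1354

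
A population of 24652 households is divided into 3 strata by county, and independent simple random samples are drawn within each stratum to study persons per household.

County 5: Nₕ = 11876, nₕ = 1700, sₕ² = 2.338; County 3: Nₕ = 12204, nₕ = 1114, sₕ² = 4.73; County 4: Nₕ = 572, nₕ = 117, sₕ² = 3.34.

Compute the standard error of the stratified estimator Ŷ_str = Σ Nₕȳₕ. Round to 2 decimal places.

Var(Ŷ_str) = Σₕ Nₕ²(1 − fₕ)sₕ²/nₕ.
County 5: 11876²·(1 − 1700/11876)·2.338/1700 = 166204.54.
County 3: 12204²·(1 − 1114/12204)·4.73/1114 = 574658.31.
County 4: 572²·(1 − 117/572)·3.34/117 = 7429.6444.
Sum = 748292.49.
SE = √(748292.49) = 865.04.

865.04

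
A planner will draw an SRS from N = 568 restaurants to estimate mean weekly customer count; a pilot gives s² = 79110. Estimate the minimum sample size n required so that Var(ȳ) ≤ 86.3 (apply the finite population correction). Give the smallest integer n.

Without fpc, n₀ = s²/D = 79110/86.3 = 916.6860.
With fpc, (1 − n/N)·s²/n ≤ D requires n ≥ n₀/(1 + n₀/N) = 916.6860/(1 + 916.6860/568) = 350.6988.
Rounding up, n = 351.

351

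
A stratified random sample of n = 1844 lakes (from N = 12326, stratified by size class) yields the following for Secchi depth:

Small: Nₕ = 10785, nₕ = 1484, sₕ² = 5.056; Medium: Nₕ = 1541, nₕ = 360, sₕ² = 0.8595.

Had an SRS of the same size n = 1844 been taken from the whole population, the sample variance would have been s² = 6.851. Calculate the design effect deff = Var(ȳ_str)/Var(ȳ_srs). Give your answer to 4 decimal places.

0.7210

Var(ȳ_str) = Σ Wₕ²(1−fₕ)sₕ²/nₕ with Wₕ = Nₕ/12326:
  Small: (10785/12326)²·(1−1484/10785)·5.056/1484 = 0.0022494618
  Medium: (1541/12326)²·(1−360/1541)·0.8595/360 = 2.8599049 × 10^-5
  → Var(ȳ_str) = 0.0022780608.
Var(ȳ_srs) = (1 − 1844/12326)·6.851/1844 = 0.0031594759.
deff = 0.0022780608 / 0.0031594759 = 0.7210.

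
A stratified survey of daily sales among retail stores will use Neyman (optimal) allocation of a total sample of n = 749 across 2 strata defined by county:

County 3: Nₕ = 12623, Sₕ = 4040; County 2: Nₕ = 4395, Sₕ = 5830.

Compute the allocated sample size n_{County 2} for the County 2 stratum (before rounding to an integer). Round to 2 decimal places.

Neyman allocation: nₕ = n·NₕSₕ / Σⱼ NⱼSⱼ.
Σ NⱼSⱼ = 12623·4040 + 4395·5830 = 7.661977 × 10^7.
n_{County 2} = 749·4395·5830 / (7.661977 × 10^7) = 250.48.

250.48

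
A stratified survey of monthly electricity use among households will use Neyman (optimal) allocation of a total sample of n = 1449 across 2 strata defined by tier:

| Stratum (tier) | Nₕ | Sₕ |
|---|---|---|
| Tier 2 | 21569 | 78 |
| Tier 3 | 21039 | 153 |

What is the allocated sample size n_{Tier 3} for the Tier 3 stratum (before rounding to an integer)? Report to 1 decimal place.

Neyman allocation: nₕ = n·NₕSₕ / Σⱼ NⱼSⱼ.
Σ NⱼSⱼ = 21569·78 + 21039·153 = 4.901349 × 10^6.
n_{Tier 3} = 1449·21039·153 / (4.901349 × 10^6) = 951.6.

951.6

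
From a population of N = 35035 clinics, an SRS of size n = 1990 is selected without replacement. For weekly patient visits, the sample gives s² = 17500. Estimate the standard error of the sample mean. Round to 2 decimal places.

Under SRS without replacement, Var(ȳ) = (1 − f)·s²/n with f = n/N = 1990/35035 = 0.05680034.
Var(ȳ) = (1 − 0.05680034)·17500/1990 = 0.94319966·8.7939698 = 8.2944693.
SE(ȳ) = √(8.2944693) = 2.88.

2.88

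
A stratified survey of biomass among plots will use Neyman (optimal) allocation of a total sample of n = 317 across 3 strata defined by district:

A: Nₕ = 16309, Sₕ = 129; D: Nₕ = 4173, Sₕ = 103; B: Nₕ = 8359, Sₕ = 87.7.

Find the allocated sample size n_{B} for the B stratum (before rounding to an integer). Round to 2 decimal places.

71.14

Neyman allocation: nₕ = n·NₕSₕ / Σⱼ NⱼSⱼ.
Σ NⱼSⱼ = 16309·129 + 4173·103 + 8359·87.7 = 3.2667643 × 10^6.
n_{B} = 317·8359·87.7 / (3.2667643 × 10^6) = 71.14.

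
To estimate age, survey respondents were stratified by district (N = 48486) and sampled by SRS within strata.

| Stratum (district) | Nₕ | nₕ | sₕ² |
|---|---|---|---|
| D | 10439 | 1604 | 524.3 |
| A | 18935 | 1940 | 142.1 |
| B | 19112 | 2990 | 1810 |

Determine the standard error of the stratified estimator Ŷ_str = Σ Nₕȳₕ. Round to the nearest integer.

15500

Var(Ŷ_str) = Σₕ Nₕ²(1 − fₕ)sₕ²/nₕ.
D: 10439²·(1 − 1604/10439)·524.3/1604 = 3.0146781 × 10^7.
A: 18935²·(1 − 1940/18935)·142.1/1940 = 2.3571044 × 10^7.
B: 19112²·(1 − 2990/19112)·1810/2990 = 1.8652302 × 10^8.
Sum = 2.4024085 × 10^8.
SE = √(2.4024085 × 10^8) = 15500.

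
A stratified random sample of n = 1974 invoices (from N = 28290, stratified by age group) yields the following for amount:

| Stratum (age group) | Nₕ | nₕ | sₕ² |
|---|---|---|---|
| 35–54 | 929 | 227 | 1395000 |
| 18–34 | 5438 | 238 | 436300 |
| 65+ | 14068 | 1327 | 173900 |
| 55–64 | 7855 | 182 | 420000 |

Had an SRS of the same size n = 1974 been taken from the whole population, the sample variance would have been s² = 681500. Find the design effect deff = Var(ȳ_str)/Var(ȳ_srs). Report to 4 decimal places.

Var(ȳ_str) = Σ Wₕ²(1−fₕ)sₕ²/nₕ with Wₕ = Nₕ/28290:
  35–54: (929/28290)²·(1−227/929)·1395000/227 = 5.0076652
  18–34: (5438/28290)²·(1−238/5438)·436300/238 = 64.771642
  65+: (14068/28290)²·(1−1327/14068)·173900/1327 = 29.34936
  55–64: (7855/28290)²·(1−182/7855)·420000/182 = 173.78944
  → Var(ȳ_str) = 272.91811.
Var(ȳ_srs) = (1 − 1974/28290)·681500/1974 = 321.14831.
deff = 272.91811 / 321.14831 = 0.8498.

0.8498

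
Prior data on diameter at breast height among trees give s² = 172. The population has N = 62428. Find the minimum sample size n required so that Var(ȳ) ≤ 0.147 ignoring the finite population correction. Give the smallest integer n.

Without fpc, n₀ = s²/D = 172/0.147 = 1170.0680.
Rounding up, n = 1171.

1171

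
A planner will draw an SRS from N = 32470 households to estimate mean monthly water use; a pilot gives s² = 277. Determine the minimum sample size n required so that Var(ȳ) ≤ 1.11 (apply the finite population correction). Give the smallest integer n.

248

Without fpc, n₀ = s²/D = 277/1.11 = 249.5495.
With fpc, (1 − n/N)·s²/n ≤ D requires n ≥ n₀/(1 + n₀/N) = 249.5495/(1 + 249.5495/32470) = 247.6462.
Rounding up, n = 248.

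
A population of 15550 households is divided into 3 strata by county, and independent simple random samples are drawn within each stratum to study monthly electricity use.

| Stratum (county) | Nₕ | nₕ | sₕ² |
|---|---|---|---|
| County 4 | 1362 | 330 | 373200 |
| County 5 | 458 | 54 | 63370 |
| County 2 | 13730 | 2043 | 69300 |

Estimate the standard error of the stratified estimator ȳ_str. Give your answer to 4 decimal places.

Var(ȳ_str) = Σₕ Wₕ²(1 − fₕ)sₕ²/nₕ with Wₕ = Nₕ/N, N = 15550.
County 4: Wₕ = 0.08758842; term = 0.08758842²·(1 − 0.24229075)·373200/330 = 6.5739094.
County 5: Wₕ = 0.02945338; term = 0.02945338²·(1 − 0.11790393)·63370/54 = 0.89799931.
County 2: Wₕ = 0.88295820; term = 0.88295820²·(1 − 0.14879825)·69300/2043 = 22.510112.
Sum = 29.982021.
SE = √(29.982021) = 5.4756.

5.4756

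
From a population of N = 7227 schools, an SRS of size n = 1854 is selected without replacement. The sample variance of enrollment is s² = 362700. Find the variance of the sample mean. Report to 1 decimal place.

Under SRS without replacement, Var(ȳ) = (1 − f)·s²/n with f = n/N = 1854/7227 = 0.25653798.
Var(ȳ) = (1 − 0.25653798)·362700/1854 = 0.74346202·195.63107 = 145.44427.

145.4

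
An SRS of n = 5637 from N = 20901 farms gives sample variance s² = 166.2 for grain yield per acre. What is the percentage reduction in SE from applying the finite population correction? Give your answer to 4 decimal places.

14.5424

f = n/N = 5637/20901 = 0.26970001.
SE_no-fpc = √(s²/n) = 0.17170838; SE_fpc = √((1−f)s²/n) = 0.14673785.
Ratio = √(1−f) = 0.85457591. Reduction = 100·(1 − 0.85457591) = 14.5424%.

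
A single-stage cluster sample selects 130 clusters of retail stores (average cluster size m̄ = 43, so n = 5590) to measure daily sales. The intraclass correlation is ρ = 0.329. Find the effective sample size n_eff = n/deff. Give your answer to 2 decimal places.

deff = 1 + (43 − 1)·0.329 = 1 + 13.818 = 14.818.
n_eff = 5590 / 14.818 = 377.24.

377.24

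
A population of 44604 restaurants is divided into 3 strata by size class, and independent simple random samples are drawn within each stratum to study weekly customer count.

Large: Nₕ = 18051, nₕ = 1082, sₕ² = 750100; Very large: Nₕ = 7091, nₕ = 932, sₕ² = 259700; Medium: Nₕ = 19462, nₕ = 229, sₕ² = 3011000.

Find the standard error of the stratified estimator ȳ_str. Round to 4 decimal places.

50.8590

Var(ȳ_str) = Σₕ Wₕ²(1 − fₕ)sₕ²/nₕ with Wₕ = Nₕ/N, N = 44604.
Large: Wₕ = 0.40469465; term = 0.40469465²·(1 − 0.05994128)·750100/1082 = 106.73376.
Very large: Wₕ = 0.15897677; term = 0.15897677²·(1 − 0.13143421)·259700/932 = 6.1168258.
Medium: Wₕ = 0.43632858; term = 0.43632858²·(1 − 0.01176652)·3011000/229 = 2473.7862.
Sum = 2586.6368.
SE = √(2586.6368) = 50.8590.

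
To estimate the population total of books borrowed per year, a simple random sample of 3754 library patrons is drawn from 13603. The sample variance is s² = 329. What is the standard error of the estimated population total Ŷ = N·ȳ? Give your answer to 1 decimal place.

3426.6

Var(Ŷ) = N²·Var(ȳ) = N²·(1 − n/N)·s²/n.
f = 3754/13603 = 0.27596854; Var(ȳ) = 0.72403146·329/3754 = 0.063454009.
Var(Ŷ) = 13603² · 0.063454009 = 1.1741632 × 10^7.
SE(Ŷ) = √(1.1741632 × 10^7) = 3426.6.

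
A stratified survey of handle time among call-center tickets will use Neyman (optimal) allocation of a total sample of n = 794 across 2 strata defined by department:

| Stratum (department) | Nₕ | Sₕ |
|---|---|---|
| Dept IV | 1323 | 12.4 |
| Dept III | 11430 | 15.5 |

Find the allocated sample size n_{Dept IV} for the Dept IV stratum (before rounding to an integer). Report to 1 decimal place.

67.3

Neyman allocation: nₕ = n·NₕSₕ / Σⱼ NⱼSⱼ.
Σ NⱼSⱼ = 1323·12.4 + 11430·15.5 = 193570.2.
n_{Dept IV} = 794·1323·12.4 / 193570.2 = 67.3.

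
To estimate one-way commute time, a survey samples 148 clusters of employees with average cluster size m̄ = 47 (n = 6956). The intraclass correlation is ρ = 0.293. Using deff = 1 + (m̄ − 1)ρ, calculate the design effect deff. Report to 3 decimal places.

deff = 1 + (47 − 1)·0.293 = 1 + 13.478 = 14.478.

14.478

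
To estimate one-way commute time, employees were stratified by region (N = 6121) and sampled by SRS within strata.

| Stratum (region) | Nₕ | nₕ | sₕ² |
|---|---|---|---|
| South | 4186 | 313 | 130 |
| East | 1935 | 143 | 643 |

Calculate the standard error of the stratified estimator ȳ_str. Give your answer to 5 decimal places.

Var(ȳ_str) = Σₕ Wₕ²(1 − fₕ)sₕ²/nₕ with Wₕ = Nₕ/N, N = 6121.
South: Wₕ = 0.68387518; term = 0.68387518²·(1 − 0.07477305)·130/313 = 0.17972189.
East: Wₕ = 0.31612482; term = 0.31612482²·(1 − 0.07390181)·643/143 = 0.41614928.
Sum = 0.59587117.
SE = √(0.59587117) = 0.77193.

0.77193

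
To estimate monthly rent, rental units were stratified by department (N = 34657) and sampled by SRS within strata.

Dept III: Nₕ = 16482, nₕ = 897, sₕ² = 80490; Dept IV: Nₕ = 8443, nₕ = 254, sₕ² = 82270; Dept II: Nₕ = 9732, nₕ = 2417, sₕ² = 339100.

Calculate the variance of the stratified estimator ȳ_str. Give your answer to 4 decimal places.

46.1505

Var(ȳ_str) = Σₕ Wₕ²(1 − fₕ)sₕ²/nₕ with Wₕ = Nₕ/N, N = 34657.
Dept III: Wₕ = 0.47557492; term = 0.47557492²·(1 − 0.05442301)·80490/897 = 19.190411.
Dept IV: Wₕ = 0.24361601; term = 0.24361601²·(1 − 0.03008409)·82270/254 = 18.644619.
Dept II: Wₕ = 0.28080907; term = 0.28080907²·(1 − 0.24835594)·339100/2417 = 8.3154477.
Sum = 46.150478.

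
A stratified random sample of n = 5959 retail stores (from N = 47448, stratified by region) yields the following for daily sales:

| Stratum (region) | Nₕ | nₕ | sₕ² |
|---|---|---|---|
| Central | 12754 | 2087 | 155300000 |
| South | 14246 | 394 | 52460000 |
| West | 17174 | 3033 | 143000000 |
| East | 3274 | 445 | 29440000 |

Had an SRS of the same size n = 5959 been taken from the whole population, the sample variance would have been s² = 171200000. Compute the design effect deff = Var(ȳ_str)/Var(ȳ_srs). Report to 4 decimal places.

Var(ȳ_str) = Σ Wₕ²(1−fₕ)sₕ²/nₕ with Wₕ = Nₕ/47448:
  Central: (12754/47448)²·(1−2087/12754)·155300000/2087 = 4496.7826
  South: (14246/47448)²·(1−394/14246)·52460000/394 = 11670.828
  West: (17174/47448)²·(1−3033/17174)·143000000/3033 = 5086.0355
  East: (3274/47448)²·(1−445/3274)·29440000/445 = 272.17836
  → Var(ȳ_str) = 21525.824.
Var(ȳ_srs) = (1 − 5959/47448)·171200000/5959 = 25121.492.
deff = 21525.824 / 25121.492 = 0.8569.

0.8569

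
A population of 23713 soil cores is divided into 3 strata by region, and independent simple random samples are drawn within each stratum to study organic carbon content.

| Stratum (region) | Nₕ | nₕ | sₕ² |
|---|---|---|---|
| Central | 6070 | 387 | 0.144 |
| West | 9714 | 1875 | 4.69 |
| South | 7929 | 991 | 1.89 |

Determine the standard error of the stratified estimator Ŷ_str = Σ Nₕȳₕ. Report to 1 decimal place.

Var(Ŷ_str) = Σₕ Nₕ²(1 − fₕ)sₕ²/nₕ.
Central: 6070²·(1 − 387/6070)·0.144/387 = 12835.65.
West: 9714²·(1 − 1875/9714)·4.69/1875 = 190471.65.
South: 7929²·(1 − 991/7929)·1.89/991 = 104915.79.
Sum = 308223.09.
SE = √(308223.09) = 555.2.

555.2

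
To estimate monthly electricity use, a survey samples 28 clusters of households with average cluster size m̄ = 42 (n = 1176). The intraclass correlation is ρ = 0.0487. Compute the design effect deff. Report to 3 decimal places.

deff = 1 + (42 − 1)·0.0487 = 1 + 1.9967 = 2.9967.

2.997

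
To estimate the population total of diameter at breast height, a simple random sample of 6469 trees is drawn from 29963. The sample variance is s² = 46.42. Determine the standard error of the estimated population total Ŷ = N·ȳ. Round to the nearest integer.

2248

Var(Ŷ) = N²·Var(ȳ) = N²·(1 − n/N)·s²/n.
f = 6469/29963 = 0.21589961; Var(ȳ) = 0.78410039·46.42/6469 = 0.0056265173.
Var(Ŷ) = 29963² · 0.0056265173 = 5.0513824 × 10^6.
SE(Ŷ) = √(5.0513824 × 10^6) = 2248.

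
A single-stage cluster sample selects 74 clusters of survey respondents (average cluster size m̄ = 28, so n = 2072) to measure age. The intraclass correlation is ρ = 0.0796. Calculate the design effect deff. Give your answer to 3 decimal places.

3.149

deff = 1 + (28 − 1)·0.0796 = 1 + 2.1492 = 3.1492.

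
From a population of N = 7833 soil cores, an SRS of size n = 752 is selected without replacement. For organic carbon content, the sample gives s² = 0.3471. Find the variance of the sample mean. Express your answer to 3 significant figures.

Under SRS without replacement, Var(ȳ) = (1 − f)·s²/n with f = n/N = 752/7833 = 0.09600409.
Var(ȳ) = (1 − 0.09600409)·0.3471/752 = 0.90399591·4.6156915 × 10^-4 = 4.1725662 × 10^-4.

4.17 × 10^-4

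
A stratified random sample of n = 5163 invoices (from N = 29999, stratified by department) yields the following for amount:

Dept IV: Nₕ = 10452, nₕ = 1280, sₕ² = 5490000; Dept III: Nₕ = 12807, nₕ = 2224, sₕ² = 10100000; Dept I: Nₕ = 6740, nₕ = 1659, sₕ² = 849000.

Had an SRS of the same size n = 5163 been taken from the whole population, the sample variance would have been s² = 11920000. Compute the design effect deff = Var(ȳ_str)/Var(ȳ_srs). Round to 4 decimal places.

0.6071

Var(ȳ_str) = Σ Wₕ²(1−fₕ)sₕ²/nₕ with Wₕ = Nₕ/29999:
  Dept IV: (10452/29999)²·(1−1280/10452)·5490000/1280 = 456.89065
  Dept III: (12807/29999)²·(1−2224/12807)·10100000/2224 = 683.9577
  Dept I: (6740/29999)²·(1−1659/6740)·849000/1659 = 19.474075
  → Var(ȳ_str) = 1160.3224.
Var(ȳ_srs) = (1 − 5163/29999)·11920000/5163 = 1911.3887.
deff = 1160.3224 / 1911.3887 = 0.6071.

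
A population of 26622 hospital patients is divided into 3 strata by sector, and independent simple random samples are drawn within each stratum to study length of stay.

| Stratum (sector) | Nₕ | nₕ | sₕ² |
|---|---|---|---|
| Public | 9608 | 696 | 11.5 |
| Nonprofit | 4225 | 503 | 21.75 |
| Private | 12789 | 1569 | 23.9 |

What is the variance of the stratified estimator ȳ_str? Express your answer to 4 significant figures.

0.006040

Var(ȳ_str) = Σₕ Wₕ²(1 − fₕ)sₕ²/nₕ with Wₕ = Nₕ/N, N = 26622.
Public: Wₕ = 0.36090452; term = 0.36090452²·(1 − 0.07243963)·11.5/696 = 0.0019962522.
Nonprofit: Wₕ = 0.15870333; term = 0.15870333²·(1 − 0.11905325)·21.75/503 = 9.5942935 × 10^-4.
Private: Wₕ = 0.48039216; term = 0.48039216²·(1 − 0.12268356)·23.9/1569 = 0.0030840616.
Sum = 0.0060397432.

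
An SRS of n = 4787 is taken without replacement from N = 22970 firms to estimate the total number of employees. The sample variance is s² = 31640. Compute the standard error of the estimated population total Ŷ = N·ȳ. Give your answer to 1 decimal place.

52541.2

Var(Ŷ) = N²·Var(ȳ) = N²·(1 − n/N)·s²/n.
f = 4787/22970 = 0.20840226; Var(ȳ) = 0.79159774·31640/4787 = 5.2321187.
Var(Ŷ) = 22970² · 5.2321187 = 2.7605752 × 10^9.
SE(Ŷ) = √(2.7605752 × 10^9) = 52541.2.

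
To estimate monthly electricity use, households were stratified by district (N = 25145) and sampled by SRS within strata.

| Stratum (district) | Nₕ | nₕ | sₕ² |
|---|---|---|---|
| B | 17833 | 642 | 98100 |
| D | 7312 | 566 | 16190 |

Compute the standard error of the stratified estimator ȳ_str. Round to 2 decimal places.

8.74

Var(ȳ_str) = Σₕ Wₕ²(1 − fₕ)sₕ²/nₕ with Wₕ = Nₕ/N, N = 25145.
B: Wₕ = 0.70920660; term = 0.70920660²·(1 − 0.03600067)·98100/642 = 74.089429.
D: Wₕ = 0.29079340; term = 0.29079340²·(1 − 0.07740700)·16190/566 = 2.2315656.
Sum = 76.320995.
SE = √(76.320995) = 8.74.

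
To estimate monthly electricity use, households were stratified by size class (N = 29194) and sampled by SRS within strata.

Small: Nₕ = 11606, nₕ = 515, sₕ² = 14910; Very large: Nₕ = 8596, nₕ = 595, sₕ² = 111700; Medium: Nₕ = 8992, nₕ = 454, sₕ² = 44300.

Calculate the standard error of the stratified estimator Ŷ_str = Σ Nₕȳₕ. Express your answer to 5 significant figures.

Var(Ŷ_str) = Σₕ Nₕ²(1 − fₕ)sₕ²/nₕ.
Small: 11606²·(1 − 515/11606)·14910/515 = 3.7266936 × 10^9.
Very large: 8596²·(1 − 595/8596)·111700/595 = 1.2911506 × 10^10.
Medium: 8992²·(1 − 454/8992)·44300/454 = 7.491354 × 10^9.
Sum = 2.4129554 × 10^10.
SE = √(2.4129554 × 10^10) = 155340.

155340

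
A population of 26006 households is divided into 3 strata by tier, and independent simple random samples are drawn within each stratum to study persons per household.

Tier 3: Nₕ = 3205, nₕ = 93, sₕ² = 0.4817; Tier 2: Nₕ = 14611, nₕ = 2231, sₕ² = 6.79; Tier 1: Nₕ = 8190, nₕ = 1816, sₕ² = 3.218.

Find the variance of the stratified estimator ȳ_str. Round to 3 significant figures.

0.00103

Var(ȳ_str) = Σₕ Wₕ²(1 − fₕ)sₕ²/nₕ with Wₕ = Nₕ/N, N = 26006.
Tier 3: Wₕ = 0.12324079; term = 0.12324079²·(1 − 0.02901716)·0.4817/93 = 7.6386077 × 10^-5.
Tier 2: Wₕ = 0.56183188; term = 0.56183188²·(1 − 0.15269318)·6.79/2231 = 8.1399863 × 10^-4.
Tier 1: Wₕ = 0.31492732; term = 0.31492732²·(1 − 0.22173382)·3.218/1816 = 1.3677888 × 10^-4.
Sum = 0.0010271636.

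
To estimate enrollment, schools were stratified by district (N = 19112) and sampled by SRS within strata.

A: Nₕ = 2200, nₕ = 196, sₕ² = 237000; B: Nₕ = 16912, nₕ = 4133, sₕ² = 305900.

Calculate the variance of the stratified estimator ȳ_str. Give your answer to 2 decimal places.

58.39

Var(ȳ_str) = Σₕ Wₕ²(1 − fₕ)sₕ²/nₕ with Wₕ = Nₕ/N, N = 19112.
A: Wₕ = 0.11511093; term = 0.11511093²·(1 − 0.08909091)·237000/196 = 14.594876.
B: Wₕ = 0.88488907; term = 0.88488907²·(1 − 0.24438269)·305900/4133 = 43.791885.
Sum = 58.386761.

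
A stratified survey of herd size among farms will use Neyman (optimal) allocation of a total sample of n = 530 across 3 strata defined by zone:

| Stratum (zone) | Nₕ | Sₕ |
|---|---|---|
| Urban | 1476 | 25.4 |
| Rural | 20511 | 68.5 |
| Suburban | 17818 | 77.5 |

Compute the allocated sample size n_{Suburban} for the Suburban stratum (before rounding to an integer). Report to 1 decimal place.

259.2

Neyman allocation: nₕ = n·NₕSₕ / Σⱼ NⱼSⱼ.
Σ NⱼSⱼ = 1476·25.4 + 20511·68.5 + 17818·77.5 = 2.8233889 × 10^6.
n_{Suburban} = 530·17818·77.5 / (2.8233889 × 10^6) = 259.2.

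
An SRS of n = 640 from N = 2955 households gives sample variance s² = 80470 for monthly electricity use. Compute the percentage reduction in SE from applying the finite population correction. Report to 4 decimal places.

11.4891

f = n/N = 640/2955 = 0.21658206.
SE_no-fpc = √(s²/n) = 11.213134; SE_fpc = √((1−f)s²/n) = 9.9248458.
Ratio = √(1−f) = 0.88510900. Reduction = 100·(1 − 0.88510900) = 11.4891%.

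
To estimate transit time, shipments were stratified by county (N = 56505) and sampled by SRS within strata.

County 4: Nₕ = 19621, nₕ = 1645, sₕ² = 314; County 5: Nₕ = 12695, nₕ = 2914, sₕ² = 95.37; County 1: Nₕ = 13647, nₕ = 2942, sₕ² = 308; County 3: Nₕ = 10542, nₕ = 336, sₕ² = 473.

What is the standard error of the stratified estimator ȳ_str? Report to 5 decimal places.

0.27311

Var(ȳ_str) = Σₕ Wₕ²(1 − fₕ)sₕ²/nₕ with Wₕ = Nₕ/N, N = 56505.
County 4: Wₕ = 0.34724361; term = 0.34724361²·(1 − 0.08383874)·314/1645 = 0.021086485.
County 5: Wₕ = 0.22467038; term = 0.22467038²·(1 − 0.22953919)·95.37/2914 = 0.0012728125.
County 1: Wₕ = 0.24151845; term = 0.24151845²·(1 − 0.21557852)·308/2942 = 0.0047902497.
County 3: Wₕ = 0.18656756; term = 0.18656756²·(1 − 0.03187251)·473/336 = 0.047438034.
Sum = 0.074587581.
SE = √(0.074587581) = 0.27311.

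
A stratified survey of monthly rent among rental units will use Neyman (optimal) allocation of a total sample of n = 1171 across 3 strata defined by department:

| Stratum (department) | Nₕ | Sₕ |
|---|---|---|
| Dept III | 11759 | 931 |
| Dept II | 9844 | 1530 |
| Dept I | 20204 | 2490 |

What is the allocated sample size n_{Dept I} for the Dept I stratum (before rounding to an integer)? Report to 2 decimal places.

Neyman allocation: nₕ = n·NₕSₕ / Σⱼ NⱼSⱼ.
Σ NⱼSⱼ = 11759·931 + 9844·1530 + 20204·2490 = 7.6316909 × 10^7.
n_{Dept I} = 1171·20204·2490 / (7.6316909 × 10^7) = 771.92.

771.92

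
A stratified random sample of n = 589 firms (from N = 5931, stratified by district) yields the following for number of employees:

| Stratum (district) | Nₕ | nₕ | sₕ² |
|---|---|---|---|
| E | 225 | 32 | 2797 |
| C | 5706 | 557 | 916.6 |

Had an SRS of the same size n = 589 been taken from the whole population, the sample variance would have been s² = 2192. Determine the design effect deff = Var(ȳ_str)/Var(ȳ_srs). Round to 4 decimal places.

0.4422

Var(ȳ_str) = Σ Wₕ²(1−fₕ)sₕ²/nₕ with Wₕ = Nₕ/5931:
  E: (225/5931)²·(1−32/225)·2797/32 = 0.10790125
  C: (5706/5931)²·(1−557/5706)·916.6/557 = 1.3744327
  → Var(ȳ_str) = 1.482334.
Var(ȳ_srs) = (1 − 589/5931)·2192/589 = 3.3519784.
deff = 1.482334 / 3.3519784 = 0.4422.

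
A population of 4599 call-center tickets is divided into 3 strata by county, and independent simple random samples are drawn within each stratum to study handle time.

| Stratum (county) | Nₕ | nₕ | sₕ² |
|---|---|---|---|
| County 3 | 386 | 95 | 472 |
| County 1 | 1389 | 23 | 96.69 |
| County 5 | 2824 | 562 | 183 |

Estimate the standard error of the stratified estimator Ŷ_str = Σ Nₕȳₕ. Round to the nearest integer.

Var(Ŷ_str) = Σₕ Nₕ²(1 − fₕ)sₕ²/nₕ.
County 3: 386²·(1 − 95/386)·472/95 = 558082.86.
County 1: 1389²·(1 − 23/1389)·96.69/23 = 7.9763953 × 10^6.
County 5: 2824²·(1 − 562/2824)·183/562 = 2.0800418 × 10^6.
Sum = 1.061452 × 10^7.
SE = √(1.061452 × 10^7) = 3258.

3258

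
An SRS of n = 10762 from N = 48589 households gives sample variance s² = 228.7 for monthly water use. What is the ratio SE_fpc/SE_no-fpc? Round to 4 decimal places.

f = n/N = 10762/48589 = 0.22149046.
SE_no-fpc = √(s²/n) = 0.14577619; SE_fpc = √((1−f)s²/n) = 0.12862298.
Ratio = √(1−f) = 0.88233188.

0.8823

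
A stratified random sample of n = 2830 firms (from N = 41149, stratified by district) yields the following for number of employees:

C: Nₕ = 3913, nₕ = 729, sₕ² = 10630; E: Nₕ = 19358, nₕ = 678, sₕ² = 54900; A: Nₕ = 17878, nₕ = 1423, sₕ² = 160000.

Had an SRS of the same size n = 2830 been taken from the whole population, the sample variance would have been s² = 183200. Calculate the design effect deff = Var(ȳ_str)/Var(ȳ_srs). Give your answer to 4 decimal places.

0.6127

Var(ȳ_str) = Σ Wₕ²(1−fₕ)sₕ²/nₕ with Wₕ = Nₕ/41149:
  C: (3913/41149)²·(1−729/3913)·10630/729 = 0.10729267
  E: (19358/41149)²·(1−678/19358)·54900/678 = 17.292645
  A: (17878/41149)²·(1−1423/17878)·160000/1423 = 19.534996
  → Var(ȳ_str) = 36.934934.
Var(ȳ_srs) = (1 − 2830/41149)·183200/2830 = 60.282869.
deff = 36.934934 / 60.282869 = 0.6127.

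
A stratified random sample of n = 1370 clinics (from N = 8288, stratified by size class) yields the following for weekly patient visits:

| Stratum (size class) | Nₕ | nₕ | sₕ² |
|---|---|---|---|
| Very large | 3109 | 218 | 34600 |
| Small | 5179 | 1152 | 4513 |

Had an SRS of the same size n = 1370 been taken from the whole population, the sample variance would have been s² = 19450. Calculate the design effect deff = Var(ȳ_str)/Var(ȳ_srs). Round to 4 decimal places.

Var(ȳ_str) = Σ Wₕ²(1−fₕ)sₕ²/nₕ with Wₕ = Nₕ/8288:
  Very large: (3109/8288)²·(1−218/3109)·34600/218 = 20.767725
  Small: (5179/8288)²·(1−1152/5179)·4513/1152 = 1.1894355
  → Var(ȳ_str) = 21.957161.
Var(ȳ_srs) = (1 − 1370/8288)·19450/1370 = 11.850314.
deff = 21.957161 / 11.850314 = 1.8529.

1.8529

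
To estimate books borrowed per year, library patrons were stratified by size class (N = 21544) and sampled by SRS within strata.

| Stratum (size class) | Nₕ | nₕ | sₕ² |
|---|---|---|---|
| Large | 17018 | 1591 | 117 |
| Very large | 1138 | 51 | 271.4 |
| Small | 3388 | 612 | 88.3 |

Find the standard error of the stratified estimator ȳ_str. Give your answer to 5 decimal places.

0.24229

Var(ȳ_str) = Σₕ Wₕ²(1 − fₕ)sₕ²/nₕ with Wₕ = Nₕ/N, N = 21544.
Large: Wₕ = 0.78991831; term = 0.78991831²·(1 − 0.09348925)·117/1591 = 0.041596137.
Very large: Wₕ = 0.05282213; term = 0.05282213²·(1 − 0.04481547)·271.4/51 = 0.014182696.
Small: Wₕ = 0.15725956; term = 0.15725956²·(1 − 0.18063754)·88.3/612 = 0.0029236102.
Sum = 0.058702443.
SE = √(0.058702443) = 0.24229.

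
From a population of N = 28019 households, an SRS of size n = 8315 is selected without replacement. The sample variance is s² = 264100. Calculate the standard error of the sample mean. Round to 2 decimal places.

4.73

Under SRS without replacement, Var(ȳ) = (1 − f)·s²/n with f = n/N = 8315/28019 = 0.29676291.
Var(ȳ) = (1 − 0.29676291)·264100/8315 = 0.70323709·31.761876 = 22.336129.
SE(ȳ) = √(22.336129) = 4.73.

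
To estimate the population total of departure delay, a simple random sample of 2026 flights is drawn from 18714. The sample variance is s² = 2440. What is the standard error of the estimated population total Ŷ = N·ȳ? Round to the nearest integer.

Var(Ŷ) = N²·Var(ȳ) = N²·(1 − n/N)·s²/n.
f = 2026/18714 = 0.10826119; Var(ȳ) = 0.89173881·2440/2026 = 1.0739599.
Var(Ŷ) = 18714² · 1.0739599 = 3.7611557 × 10^8.
SE(Ŷ) = √(3.7611557 × 10^8) = 19394.

19394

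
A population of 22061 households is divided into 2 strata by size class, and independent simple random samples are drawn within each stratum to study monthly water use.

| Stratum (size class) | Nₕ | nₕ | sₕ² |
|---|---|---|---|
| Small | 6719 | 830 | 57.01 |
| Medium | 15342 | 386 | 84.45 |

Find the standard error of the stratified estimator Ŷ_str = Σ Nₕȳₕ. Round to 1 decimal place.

Var(Ŷ_str) = Σₕ Nₕ²(1 − fₕ)sₕ²/nₕ.
Small: 6719²·(1 − 830/6719)·57.01/830 = 2.7178103 × 10^6.
Medium: 15342²·(1 − 386/15342)·84.45/386 = 5.0200701 × 10^7.
Sum = 5.2918511 × 10^7.
SE = √(5.2918511 × 10^7) = 7274.5.

7274.5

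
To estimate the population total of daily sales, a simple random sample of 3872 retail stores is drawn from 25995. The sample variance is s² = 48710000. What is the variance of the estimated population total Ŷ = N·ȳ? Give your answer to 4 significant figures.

7.235 × 10^12

Var(Ŷ) = N²·Var(ȳ) = N²·(1 − n/N)·s²/n.
f = 3872/25995 = 0.14895172; Var(ȳ) = 0.85104828·48710000/3872 = 10706.24.
Var(Ŷ) = 25995² · 10706.24 = 7.2346349 × 10^12.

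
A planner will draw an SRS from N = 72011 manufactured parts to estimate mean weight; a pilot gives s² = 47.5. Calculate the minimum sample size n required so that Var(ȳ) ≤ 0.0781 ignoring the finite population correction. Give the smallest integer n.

609

Without fpc, n₀ = s²/D = 47.5/0.0781 = 608.1946.
Rounding up, n = 609.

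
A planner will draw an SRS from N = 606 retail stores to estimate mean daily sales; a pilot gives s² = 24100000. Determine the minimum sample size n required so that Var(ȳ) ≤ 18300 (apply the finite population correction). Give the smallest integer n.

Without fpc, n₀ = s²/D = 24100000/18300 = 1316.9399.
With fpc, (1 − n/N)·s²/n ≤ D requires n ≥ n₀/(1 + n₀/N) = 1316.9399/(1 + 1316.9399/606) = 415.0237.
Rounding up, n = 416.

416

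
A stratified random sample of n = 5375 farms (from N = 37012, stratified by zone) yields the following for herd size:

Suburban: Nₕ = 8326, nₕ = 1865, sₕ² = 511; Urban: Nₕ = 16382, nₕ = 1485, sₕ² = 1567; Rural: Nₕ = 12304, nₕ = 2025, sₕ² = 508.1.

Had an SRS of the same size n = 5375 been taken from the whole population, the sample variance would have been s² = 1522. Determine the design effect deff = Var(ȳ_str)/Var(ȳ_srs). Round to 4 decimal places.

Var(ȳ_str) = Σ Wₕ²(1−fₕ)sₕ²/nₕ with Wₕ = Nₕ/37012:
  Suburban: (8326/37012)²·(1−1865/8326)·511/1865 = 0.010759525
  Urban: (16382/37012)²·(1−1485/16382)·1567/1485 = 0.18798499
  Rural: (12304/37012)²·(1−2025/12304)·508.1/2025 = 0.02316521
  → Var(ȳ_str) = 0.22190973.
Var(ȳ_srs) = (1 − 5375/37012)·1522/5375 = 0.24204099.
deff = 0.22190973 / 0.24204099 = 0.9168.

0.9168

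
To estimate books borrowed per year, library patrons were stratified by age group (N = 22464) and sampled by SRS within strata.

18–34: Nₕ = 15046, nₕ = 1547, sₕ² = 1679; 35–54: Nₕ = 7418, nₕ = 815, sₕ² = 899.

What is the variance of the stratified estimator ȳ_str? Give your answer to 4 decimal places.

Var(ȳ_str) = Σₕ Wₕ²(1 − fₕ)sₕ²/nₕ with Wₕ = Nₕ/N, N = 22464.
18–34: Wₕ = 0.66978276; term = 0.66978276²·(1 − 0.10281802)·1679/1547 = 0.43682638.
35–54: Wₕ = 0.33021724; term = 0.33021724²·(1 − 0.10986789)·899/815 = 0.1070671.
Sum = 0.54389348.

0.5439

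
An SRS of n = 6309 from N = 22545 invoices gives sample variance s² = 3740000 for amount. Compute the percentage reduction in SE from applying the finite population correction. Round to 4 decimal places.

15.1378

f = n/N = 6309/22545 = 0.27984032.
SE_no-fpc = √(s²/n) = 24.347565; SE_fpc = √((1−f)s²/n) = 20.661885.
Ratio = √(1−f) = 0.84862222. Reduction = 100·(1 − 0.84862222) = 15.1378%.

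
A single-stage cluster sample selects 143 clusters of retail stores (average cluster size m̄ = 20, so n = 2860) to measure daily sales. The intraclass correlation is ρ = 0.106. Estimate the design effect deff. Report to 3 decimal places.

deff = 1 + (20 − 1)·0.106 = 1 + 2.014 = 3.014.

3.014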